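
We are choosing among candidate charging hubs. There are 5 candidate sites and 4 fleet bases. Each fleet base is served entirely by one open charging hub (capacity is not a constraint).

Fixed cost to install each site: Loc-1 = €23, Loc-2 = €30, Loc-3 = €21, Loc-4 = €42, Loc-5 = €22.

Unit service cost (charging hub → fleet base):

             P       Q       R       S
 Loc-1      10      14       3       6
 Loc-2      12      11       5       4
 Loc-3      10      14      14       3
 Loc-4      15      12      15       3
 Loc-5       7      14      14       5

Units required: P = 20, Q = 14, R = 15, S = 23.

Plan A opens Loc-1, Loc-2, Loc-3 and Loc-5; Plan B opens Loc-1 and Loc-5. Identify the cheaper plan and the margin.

Plan A is cheaper by 37.

Plan A: {Loc-1, Loc-2, Loc-3, Loc-5}: P→Loc-5 7·20=140, Q→Loc-2 11·14=154, R→Loc-1 3·15=45, S→Loc-3 3·23=69. Service 408; fixed 96; total 504.
Plan B: {Loc-1, Loc-5}: P→Loc-5 7·20=140, Q→Loc-1 14·14=196, R→Loc-1 3·15=45, S→Loc-5 5·23=115. Service 496; fixed 45; total 541.
Difference: |504 − 541| = 37.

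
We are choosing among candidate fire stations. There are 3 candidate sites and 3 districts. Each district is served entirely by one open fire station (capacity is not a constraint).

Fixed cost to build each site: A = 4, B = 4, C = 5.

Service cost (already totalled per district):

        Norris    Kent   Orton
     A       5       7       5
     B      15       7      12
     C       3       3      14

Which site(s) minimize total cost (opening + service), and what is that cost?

Open A and C; minimum total cost 20.

For any fixed open set, each district goes to its cheapest open site; total = fixed + service.
{A, C}: Norris→C 3, Kent→C 3, Orton→A 5. Service 11; fixed 9; total 20.
{A}: service 17 + fixed 4 = 21
{A, B, C}: service 11 + fixed 13 = 24
(All 7 nonempty subsets were checked; A and C is lowest.)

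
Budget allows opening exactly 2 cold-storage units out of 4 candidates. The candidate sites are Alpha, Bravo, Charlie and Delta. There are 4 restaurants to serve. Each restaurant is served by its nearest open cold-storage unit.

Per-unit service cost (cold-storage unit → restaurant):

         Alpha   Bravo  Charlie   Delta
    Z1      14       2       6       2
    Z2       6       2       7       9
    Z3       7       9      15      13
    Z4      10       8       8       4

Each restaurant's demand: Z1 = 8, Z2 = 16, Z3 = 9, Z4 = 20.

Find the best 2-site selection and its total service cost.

With exactly 2 open, each restaurant uses its cheapest among the chosen.
{Bravo, Delta}: Z1→Bravo 2·8=16, Z2→Bravo 2·16=32, Z3→Bravo 9·9=81, Z4→Delta 4·20=80. Service cost 209.
{Alpha, Delta}: service cost 255
{Alpha, Bravo}: service cost 271
Among all 6 size-2 choices, {Bravo, Delta} is lowest.

Choose Bravo and Delta; total service cost 209.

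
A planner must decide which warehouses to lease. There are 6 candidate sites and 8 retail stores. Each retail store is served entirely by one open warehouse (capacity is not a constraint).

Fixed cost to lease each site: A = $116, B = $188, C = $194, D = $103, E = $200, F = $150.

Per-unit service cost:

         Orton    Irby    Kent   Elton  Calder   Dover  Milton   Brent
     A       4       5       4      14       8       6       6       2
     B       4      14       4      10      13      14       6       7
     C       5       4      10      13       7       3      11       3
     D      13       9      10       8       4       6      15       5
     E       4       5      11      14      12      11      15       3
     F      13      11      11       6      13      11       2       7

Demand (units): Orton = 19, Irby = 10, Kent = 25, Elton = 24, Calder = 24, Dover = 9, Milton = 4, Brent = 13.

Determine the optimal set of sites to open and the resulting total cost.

For any fixed open set, each retail store goes to its cheapest open site; total = fixed + service.
{A, D}: Orton→A 4·19=76, Irby→A 5·10=50, Kent→A 4·25=100, Elton→D 8·24=192, Calder→D 4·24=96, Dover→A 6·9=54, Milton→A 6·4=24, Brent→A 2·13=26. Service 618; fixed 219; total 837.
{A, F}: service 650 + fixed 266 = 916
{A, D, F}: Orton→A 4·19=76, Irby→A 5·10=50, Kent→A 4·25=100, Elton→F 6·24=144, Calder→D 4·24=96, Dover→A 6·9=54, Milton→F 2·4=8, Brent→A 2·13=26. Service 554; fixed 369; total 923.
{A, B, C, D, E, F}: service 517 + fixed 951 = 1468
No other subset beats 837.

Open A and D; minimum total cost 837.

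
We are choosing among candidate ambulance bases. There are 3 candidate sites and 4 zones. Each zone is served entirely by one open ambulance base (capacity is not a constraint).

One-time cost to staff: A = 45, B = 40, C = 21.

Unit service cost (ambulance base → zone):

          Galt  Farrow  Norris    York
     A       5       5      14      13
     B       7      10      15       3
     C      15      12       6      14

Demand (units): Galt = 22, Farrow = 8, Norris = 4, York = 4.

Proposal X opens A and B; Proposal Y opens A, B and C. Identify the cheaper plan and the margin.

Proposal X: {A, B}: Galt→A 5·22=110, Farrow→A 5·8=40, Norris→A 14·4=56, York→B 3·4=12. Service 218; fixed 85; total 303.
Proposal Y: {A, B, C}: Galt→A 5·22=110, Farrow→A 5·8=40, Norris→C 6·4=24, York→B 3·4=12. Service 186; fixed 106; total 292.
Difference: |303 − 292| = 11.

Proposal Y is cheaper by 11.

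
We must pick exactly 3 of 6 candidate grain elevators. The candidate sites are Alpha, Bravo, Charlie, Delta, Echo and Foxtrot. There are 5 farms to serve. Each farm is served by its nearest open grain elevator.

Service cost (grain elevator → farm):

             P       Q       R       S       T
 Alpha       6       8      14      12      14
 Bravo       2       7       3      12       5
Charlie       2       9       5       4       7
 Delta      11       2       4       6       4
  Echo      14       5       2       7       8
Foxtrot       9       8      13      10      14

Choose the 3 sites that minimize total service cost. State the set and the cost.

Choose Charlie, Delta and Echo; total service cost 14.

With exactly 3 open, each farm uses its cheapest among the chosen.
{Charlie, Delta, Echo}: P→Charlie 2, Q→Delta 2, R→Echo 2, S→Charlie 4, T→Delta 4. Service cost 14.
{Bravo, Charlie, Delta}: service cost 15
{Alpha, Charlie, Delta}: service cost 16
Among all 20 size-3 choices, {Charlie, Delta, Echo} is lowest.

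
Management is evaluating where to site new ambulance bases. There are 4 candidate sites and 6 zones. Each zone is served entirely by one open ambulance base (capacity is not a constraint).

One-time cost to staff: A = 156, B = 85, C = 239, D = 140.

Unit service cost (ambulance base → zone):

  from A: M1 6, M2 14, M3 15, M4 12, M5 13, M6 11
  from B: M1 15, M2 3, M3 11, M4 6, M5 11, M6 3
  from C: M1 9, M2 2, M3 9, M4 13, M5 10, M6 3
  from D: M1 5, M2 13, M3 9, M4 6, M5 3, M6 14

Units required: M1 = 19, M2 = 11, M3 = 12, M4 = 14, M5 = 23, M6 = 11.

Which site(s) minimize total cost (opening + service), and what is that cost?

Open B and D; minimum total cost 647.

For any fixed open set, each zone goes to its cheapest open site; total = fixed + service.
{B, D}: M1→D 5·19=95, M2→B 3·11=33, M3→D 9·12=108, M4→B 6·14=84, M5→D 3·23=69, M6→B 3·11=33. Service 422; fixed 225; total 647.
{C, D}: service 411 + fixed 379 = 790
{D}: M1→D 5·19=95, M2→D 13·11=143, M3→D 9·12=108, M4→D 6·14=84, M5→D 3·23=69, M6→D 14·11=154. Service 653; fixed 140; total 793.
{A, B, C, D}: M1→D 5·19=95, M2→C 2·11=22, M3→C 9·12=108, M4→B 6·14=84, M5→D 3·23=69, M6→B 3·11=33. Service 411; fixed 620; total 1031.
No other subset beats 647.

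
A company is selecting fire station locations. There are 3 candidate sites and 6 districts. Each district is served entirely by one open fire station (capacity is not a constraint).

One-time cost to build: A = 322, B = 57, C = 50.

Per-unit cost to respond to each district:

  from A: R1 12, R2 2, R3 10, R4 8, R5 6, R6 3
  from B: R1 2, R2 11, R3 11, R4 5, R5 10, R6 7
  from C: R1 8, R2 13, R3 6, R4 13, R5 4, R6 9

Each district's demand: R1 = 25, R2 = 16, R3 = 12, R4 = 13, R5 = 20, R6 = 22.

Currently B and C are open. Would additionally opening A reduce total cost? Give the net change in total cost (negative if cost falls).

No — net change +90 (cost rises by 90).

Current service cost with {B, C}: 597.
Adding A: each district re-picks its cheapest; new service cost 365, saving 232.
Extra fixed cost: 322. Net change = 322 − 232 = 90.
(Totals: 704 → 794.)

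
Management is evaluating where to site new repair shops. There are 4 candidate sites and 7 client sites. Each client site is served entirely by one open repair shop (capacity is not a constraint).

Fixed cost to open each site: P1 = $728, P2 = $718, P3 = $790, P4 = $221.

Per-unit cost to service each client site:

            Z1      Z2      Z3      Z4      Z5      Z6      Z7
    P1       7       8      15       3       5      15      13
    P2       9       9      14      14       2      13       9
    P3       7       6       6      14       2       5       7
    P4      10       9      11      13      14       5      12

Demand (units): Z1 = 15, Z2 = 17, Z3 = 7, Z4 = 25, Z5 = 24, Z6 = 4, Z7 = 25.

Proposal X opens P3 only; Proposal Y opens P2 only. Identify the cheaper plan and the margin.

Proposal X is cheaper by 147.

Proposal X: {P3}: Z1→P3 7·15=105, Z2→P3 6·17=102, Z3→P3 6·7=42, Z4→P3 14·25=350, Z5→P3 2·24=48, Z6→P3 5·4=20, Z7→P3 7·25=175. Service 842; fixed 790; total 1632.
Proposal Y: {P2}: Z1→P2 9·15=135, Z2→P2 9·17=153, Z3→P2 14·7=98, Z4→P2 14·25=350, Z5→P2 2·24=48, Z6→P2 13·4=52, Z7→P2 9·25=225. Service 1061; fixed 718; total 1779.
Difference: |1632 − 1779| = 147.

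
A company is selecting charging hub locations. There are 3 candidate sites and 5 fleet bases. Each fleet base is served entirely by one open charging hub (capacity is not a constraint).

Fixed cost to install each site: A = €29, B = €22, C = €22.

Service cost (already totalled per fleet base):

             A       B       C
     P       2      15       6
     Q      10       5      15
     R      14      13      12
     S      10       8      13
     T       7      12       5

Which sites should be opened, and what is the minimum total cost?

For any fixed open set, each fleet base goes to its cheapest open site; total = fixed + service.
{A}: P→A 2, Q→A 10, R→A 14, S→A 10, T→A 7. Service 43; fixed 29; total 72.
{C}: P→C 6, Q→C 15, R→C 12, S→C 13, T→C 5. Service 51; fixed 22; total 73.
{B}: service 53 + fixed 22 = 75
{A, B, C}: service 32 + fixed 73 = 105
No other subset beats 72.

Open A only; minimum total cost 72.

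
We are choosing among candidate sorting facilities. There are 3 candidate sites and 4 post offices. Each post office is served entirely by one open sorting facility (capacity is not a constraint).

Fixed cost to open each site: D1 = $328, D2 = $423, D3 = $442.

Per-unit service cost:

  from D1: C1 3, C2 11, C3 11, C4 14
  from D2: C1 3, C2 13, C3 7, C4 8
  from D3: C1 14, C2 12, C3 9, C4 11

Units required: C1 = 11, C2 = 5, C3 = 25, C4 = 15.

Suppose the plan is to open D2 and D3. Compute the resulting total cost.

Each post office is assigned to its cheapest site among the open ones.
{D2, D3}: C1→D2 3·11=33, C2→D3 12·5=60, C3→D2 7·25=175, C4→D2 8·15=120. Service 388; fixed 865; total 1253.

Total cost: 1253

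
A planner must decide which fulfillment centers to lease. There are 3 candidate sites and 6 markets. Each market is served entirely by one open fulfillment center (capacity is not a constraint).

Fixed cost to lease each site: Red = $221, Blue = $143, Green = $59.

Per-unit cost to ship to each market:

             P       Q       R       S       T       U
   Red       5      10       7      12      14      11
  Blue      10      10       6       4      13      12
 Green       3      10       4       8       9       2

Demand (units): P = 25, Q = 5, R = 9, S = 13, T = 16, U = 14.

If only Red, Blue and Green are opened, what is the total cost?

Each market is assigned to its cheapest site among the open ones.
{Red, Blue, Green}: P→Green 3·25=75, Q→Red 10·5=50, R→Green 4·9=36, S→Blue 4·13=52, T→Green 9·16=144, U→Green 2·14=28. Service 385; fixed 423; total 808.

Total cost: 808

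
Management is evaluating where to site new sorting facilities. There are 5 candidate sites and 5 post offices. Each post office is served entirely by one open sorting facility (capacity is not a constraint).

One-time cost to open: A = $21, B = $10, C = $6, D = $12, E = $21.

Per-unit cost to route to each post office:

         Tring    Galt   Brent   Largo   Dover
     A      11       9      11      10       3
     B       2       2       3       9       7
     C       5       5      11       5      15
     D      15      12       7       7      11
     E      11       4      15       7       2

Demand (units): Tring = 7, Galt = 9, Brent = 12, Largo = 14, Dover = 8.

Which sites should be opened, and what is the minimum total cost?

For any fixed open set, each post office goes to its cheapest open site; total = fixed + service.
{B, C, E}: Tring→B 2·7=14, Galt→B 2·9=18, Brent→B 3·12=36, Largo→C 5·14=70, Dover→E 2·8=16. Service 154; fixed 37; total 191.
{A, B, C}: service 162 + fixed 37 = 199
{B, C, D, E}: service 154 + fixed 49 = 203
{A, B, C, D, E}: service 154 + fixed 70 = 224
No other subset beats 191.

Open B, C and E; minimum total cost 191.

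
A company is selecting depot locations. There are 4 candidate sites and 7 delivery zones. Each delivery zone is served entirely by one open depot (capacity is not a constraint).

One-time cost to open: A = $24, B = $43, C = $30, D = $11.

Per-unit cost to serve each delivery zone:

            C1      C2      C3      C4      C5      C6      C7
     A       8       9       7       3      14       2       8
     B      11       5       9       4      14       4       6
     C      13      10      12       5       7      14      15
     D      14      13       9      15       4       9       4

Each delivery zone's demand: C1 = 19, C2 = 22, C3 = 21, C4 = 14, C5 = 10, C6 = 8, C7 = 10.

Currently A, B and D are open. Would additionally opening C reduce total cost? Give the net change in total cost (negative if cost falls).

Current service cost with {A, B, D}: 547.
Adding C: each delivery zone re-picks its cheapest; new service cost 547, saving 0.
Extra fixed cost: 30. Net change = 30 − 0 = 30.
(Totals: 625 → 655.)

No — net change +30 (cost rises by 30).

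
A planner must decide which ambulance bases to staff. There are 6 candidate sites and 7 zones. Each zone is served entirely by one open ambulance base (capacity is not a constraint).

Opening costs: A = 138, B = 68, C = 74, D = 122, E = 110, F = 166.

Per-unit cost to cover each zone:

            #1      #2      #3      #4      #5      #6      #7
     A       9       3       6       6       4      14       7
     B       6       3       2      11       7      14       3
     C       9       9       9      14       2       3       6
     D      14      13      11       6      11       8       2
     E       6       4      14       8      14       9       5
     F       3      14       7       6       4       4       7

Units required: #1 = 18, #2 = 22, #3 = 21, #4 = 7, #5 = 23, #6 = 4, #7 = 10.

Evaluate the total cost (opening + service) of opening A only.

Total cost: 752

Each zone is assigned to its cheapest site among the open ones.
{A}: #1→A 9·18=162, #2→A 3·22=66, #3→A 6·21=126, #4→A 6·7=42, #5→A 4·23=92, #6→A 14·4=56, #7→A 7·10=70. Service 614; fixed 138; total 752.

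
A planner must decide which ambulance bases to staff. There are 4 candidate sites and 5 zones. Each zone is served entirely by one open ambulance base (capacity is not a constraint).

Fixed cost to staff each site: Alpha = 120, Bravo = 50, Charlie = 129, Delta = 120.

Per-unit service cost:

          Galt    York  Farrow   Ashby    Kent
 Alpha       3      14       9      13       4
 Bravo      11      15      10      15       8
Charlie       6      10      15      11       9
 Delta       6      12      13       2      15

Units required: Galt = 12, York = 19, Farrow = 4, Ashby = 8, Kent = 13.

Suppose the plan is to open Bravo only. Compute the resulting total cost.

Each zone is assigned to its cheapest site among the open ones.
{Bravo}: Galt→Bravo 11·12=132, York→Bravo 15·19=285, Farrow→Bravo 10·4=40, Ashby→Bravo 15·8=120, Kent→Bravo 8·13=104. Service 681; fixed 50; total 731.

Total cost: 731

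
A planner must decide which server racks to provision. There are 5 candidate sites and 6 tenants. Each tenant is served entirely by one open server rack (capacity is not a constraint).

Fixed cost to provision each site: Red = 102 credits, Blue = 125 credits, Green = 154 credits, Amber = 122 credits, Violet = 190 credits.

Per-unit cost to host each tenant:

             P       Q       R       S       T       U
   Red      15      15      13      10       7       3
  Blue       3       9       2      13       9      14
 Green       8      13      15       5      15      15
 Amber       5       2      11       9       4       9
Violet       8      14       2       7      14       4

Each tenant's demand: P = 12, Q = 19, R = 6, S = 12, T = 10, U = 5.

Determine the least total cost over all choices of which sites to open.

Minimum total cost: 479

For any fixed open set, each tenant goes to its cheapest open site; total = fixed + service.
{Amber}: P→Amber 5·12=60, Q→Amber 2·19=38, R→Amber 11·6=66, S→Amber 9·12=108, T→Amber 4·10=40, U→Amber 9·5=45. Service 357; fixed 122; total 479.
{Blue, Amber}: service 279 + fixed 247 = 526
{Red, Amber}: service 327 + fixed 224 = 551
{Red, Blue, Green, Amber, Violet}: P→Blue 3·12=36, Q→Amber 2·19=38, R→Blue 2·6=12, S→Green 5·12=60, T→Amber 4·10=40, U→Red 3·5=15. Service 201; fixed 693; total 894.
No other subset beats 479.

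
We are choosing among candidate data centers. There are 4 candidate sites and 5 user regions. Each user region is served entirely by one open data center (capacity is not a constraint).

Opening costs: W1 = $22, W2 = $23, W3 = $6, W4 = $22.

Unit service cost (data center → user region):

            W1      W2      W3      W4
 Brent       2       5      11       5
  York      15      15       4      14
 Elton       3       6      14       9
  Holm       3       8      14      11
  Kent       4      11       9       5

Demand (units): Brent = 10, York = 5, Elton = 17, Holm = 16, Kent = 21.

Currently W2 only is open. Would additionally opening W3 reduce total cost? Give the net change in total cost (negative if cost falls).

Yes — net change −91 (cost falls by 91).

Current service cost with {W2}: 586.
Adding W3: each user region re-picks its cheapest; new service cost 489, saving 97.
Extra fixed cost: 6. Net change = 6 − 97 = -91.
(Totals: 609 → 518.)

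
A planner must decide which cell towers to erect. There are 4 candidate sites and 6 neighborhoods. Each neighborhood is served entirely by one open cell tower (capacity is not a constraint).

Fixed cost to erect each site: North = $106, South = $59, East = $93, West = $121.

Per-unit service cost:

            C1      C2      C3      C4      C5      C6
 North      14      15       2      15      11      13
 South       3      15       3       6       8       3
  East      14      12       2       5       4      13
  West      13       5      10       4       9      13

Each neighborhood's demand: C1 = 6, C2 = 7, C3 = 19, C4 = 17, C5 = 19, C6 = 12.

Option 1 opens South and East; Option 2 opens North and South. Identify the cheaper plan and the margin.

Option 1: {South, East}: C1→South 3·6=18, C2→East 12·7=84, C3→East 2·19=38, C4→East 5·17=85, C5→East 4·19=76, C6→South 3·12=36. Service 337; fixed 152; total 489.
Option 2: {North, South}: C1→South 3·6=18, C2→North 15·7=105, C3→North 2·19=38, C4→South 6·17=102, C5→South 8·19=152, C6→South 3·12=36. Service 451; fixed 165; total 616.
Difference: |489 − 616| = 127.

Option 1 is cheaper by 127.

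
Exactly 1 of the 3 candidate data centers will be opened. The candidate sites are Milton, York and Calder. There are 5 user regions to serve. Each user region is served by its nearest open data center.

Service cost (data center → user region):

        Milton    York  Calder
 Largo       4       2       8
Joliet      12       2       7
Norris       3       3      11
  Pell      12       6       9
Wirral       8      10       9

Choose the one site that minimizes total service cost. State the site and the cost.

Choose York only; total service cost 23.

With exactly 1 open, each user region uses its cheapest among the chosen.
{York}: Largo→York 2, Joliet→York 2, Norris→York 3, Pell→York 6, Wirral→York 10. Service cost 23.
{Milton}: service cost 39
{Calder}: service cost 44
Among all 3 size-1 choices, {York} is lowest.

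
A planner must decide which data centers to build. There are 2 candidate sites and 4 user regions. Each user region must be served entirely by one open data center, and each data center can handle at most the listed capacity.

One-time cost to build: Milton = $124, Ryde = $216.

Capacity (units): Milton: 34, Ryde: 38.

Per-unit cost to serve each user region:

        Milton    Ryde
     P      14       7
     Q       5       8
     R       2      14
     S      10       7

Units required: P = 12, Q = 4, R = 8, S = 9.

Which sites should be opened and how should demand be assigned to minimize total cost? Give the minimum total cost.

Minimum total cost: 418

Open {Milton}: P→Milton 14·12=168, Q→Milton 5·4=20, R→Milton 2·8=16, S→Milton 10·9=90.
Loads: Milton carries 33/34. Service 294; fixed 124; total 418.
Next best feasible plan costs 507.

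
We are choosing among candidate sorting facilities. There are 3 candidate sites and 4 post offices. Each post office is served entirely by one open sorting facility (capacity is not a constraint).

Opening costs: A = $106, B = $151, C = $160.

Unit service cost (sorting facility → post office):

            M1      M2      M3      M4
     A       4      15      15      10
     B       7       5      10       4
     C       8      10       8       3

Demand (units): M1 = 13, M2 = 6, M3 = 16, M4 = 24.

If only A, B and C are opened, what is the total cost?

Each post office is assigned to its cheapest site among the open ones.
{A, B, C}: M1→A 4·13=52, M2→B 5·6=30, M3→C 8·16=128, M4→C 3·24=72. Service 282; fixed 417; total 699.

Total cost: 699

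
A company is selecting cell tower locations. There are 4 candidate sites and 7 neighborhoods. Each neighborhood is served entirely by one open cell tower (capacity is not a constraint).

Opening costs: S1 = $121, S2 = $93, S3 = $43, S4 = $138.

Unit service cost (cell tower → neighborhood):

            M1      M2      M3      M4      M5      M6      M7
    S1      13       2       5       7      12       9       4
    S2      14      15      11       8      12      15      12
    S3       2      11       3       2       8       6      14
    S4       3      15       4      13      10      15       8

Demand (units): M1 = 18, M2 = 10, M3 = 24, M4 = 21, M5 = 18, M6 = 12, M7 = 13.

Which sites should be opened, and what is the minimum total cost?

Open S1 and S3; minimum total cost 602.

For any fixed open set, each neighborhood goes to its cheapest open site; total = fixed + service.
{S1, S3}: M1→S3 2·18=36, M2→S1 2·10=20, M3→S3 3·24=72, M4→S3 2·21=42, M5→S3 8·18=144, M6→S3 6·12=72, M7→S1 4·13=52. Service 438; fixed 164; total 602.
{S1, S2, S3}: service 438 + fixed 257 = 695
{S3}: M1→S3 2·18=36, M2→S3 11·10=110, M3→S3 3·24=72, M4→S3 2·21=42, M5→S3 8·18=144, M6→S3 6·12=72, M7→S3 14·13=182. Service 658; fixed 43; total 701.
{S1, S2, S3, S4}: service 438 + fixed 395 = 833
No other subset beats 602.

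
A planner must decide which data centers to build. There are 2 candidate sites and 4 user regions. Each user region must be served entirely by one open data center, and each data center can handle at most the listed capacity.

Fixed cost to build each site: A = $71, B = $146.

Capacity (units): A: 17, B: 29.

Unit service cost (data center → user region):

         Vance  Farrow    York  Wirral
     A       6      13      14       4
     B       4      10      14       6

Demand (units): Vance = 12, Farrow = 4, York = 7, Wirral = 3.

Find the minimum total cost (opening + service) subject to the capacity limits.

Open {B}: Vance→B 4·12=48, Farrow→B 10·4=40, York→B 14·7=98, Wirral→B 6·3=18.
Loads: B carries 26/29. Service 204; fixed 146; total 350.
Next best feasible plan costs 415.

Minimum total cost: 350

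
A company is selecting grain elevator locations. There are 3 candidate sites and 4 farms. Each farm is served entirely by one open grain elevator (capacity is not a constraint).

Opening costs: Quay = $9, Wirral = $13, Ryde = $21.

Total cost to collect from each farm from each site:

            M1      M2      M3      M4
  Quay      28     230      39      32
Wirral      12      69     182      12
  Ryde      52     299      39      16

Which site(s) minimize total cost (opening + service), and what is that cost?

For any fixed open set, each farm goes to its cheapest open site; total = fixed + service.
{Quay, Wirral}: M1→Wirral 12, M2→Wirral 69, M3→Quay 39, M4→Wirral 12. Service 132; fixed 22; total 154.
{Wirral, Ryde}: service 132 + fixed 34 = 166
{Quay, Wirral, Ryde}: service 132 + fixed 43 = 175
{Quay}: service 329 + fixed 9 = 338
(All 7 nonempty subsets were checked; Quay and Wirral is lowest.)

Open Quay and Wirral; minimum total cost 154.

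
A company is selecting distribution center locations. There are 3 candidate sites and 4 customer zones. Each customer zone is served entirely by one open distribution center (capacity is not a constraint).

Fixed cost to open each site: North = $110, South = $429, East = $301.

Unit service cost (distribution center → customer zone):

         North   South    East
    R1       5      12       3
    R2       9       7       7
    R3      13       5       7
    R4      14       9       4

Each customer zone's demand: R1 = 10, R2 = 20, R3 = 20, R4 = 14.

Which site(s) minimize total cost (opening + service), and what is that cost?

Open East only; minimum total cost 667.

For any fixed open set, each customer zone goes to its cheapest open site; total = fixed + service.
{East}: R1→East 3·10=30, R2→East 7·20=140, R3→East 7·20=140, R4→East 4·14=56. Service 366; fixed 301; total 667.
{North, East}: R1→East 3·10=30, R2→East 7·20=140, R3→East 7·20=140, R4→East 4·14=56. Service 366; fixed 411; total 777.
{North}: R1→North 5·10=50, R2→North 9·20=180, R3→North 13·20=260, R4→North 14·14=196. Service 686; fixed 110; total 796.
{North, South, East}: R1→East 3·10=30, R2→South 7·20=140, R3→South 5·20=100, R4→East 4·14=56. Service 326; fixed 840; total 1166.
No other subset beats 667.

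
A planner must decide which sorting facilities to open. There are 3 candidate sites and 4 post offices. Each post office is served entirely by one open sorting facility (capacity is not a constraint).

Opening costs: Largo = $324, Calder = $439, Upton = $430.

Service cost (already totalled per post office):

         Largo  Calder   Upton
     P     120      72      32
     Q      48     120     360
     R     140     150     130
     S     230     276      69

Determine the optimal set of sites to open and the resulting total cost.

Open Largo only; minimum total cost 862.

For any fixed open set, each post office goes to its cheapest open site; total = fixed + service.
{Largo}: P→Largo 120, Q→Largo 48, R→Largo 140, S→Largo 230. Service 538; fixed 324; total 862.
{Upton}: P→Upton 32, Q→Upton 360, R→Upton 130, S→Upton 69. Service 591; fixed 430; total 1021.
{Largo, Upton}: P→Upton 32, Q→Largo 48, R→Upton 130, S→Upton 69. Service 279; fixed 754; total 1033.
{Largo, Calder, Upton}: service 279 + fixed 1193 = 1472
(All 7 nonempty subsets were checked; Largo only is lowest.)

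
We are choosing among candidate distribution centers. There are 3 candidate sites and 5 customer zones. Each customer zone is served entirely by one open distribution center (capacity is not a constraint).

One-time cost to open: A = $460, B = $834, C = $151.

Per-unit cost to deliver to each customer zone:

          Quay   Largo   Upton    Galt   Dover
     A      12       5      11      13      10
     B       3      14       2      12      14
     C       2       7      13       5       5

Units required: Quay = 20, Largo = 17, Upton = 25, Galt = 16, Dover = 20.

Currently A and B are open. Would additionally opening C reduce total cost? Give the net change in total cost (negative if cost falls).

Current service cost with {A, B}: 587.
Adding C: each customer zone re-picks its cheapest; new service cost 355, saving 232.
Extra fixed cost: 151. Net change = 151 − 232 = -81.
(Totals: 1881 → 1800.)

Yes — net change −81 (cost falls by 81).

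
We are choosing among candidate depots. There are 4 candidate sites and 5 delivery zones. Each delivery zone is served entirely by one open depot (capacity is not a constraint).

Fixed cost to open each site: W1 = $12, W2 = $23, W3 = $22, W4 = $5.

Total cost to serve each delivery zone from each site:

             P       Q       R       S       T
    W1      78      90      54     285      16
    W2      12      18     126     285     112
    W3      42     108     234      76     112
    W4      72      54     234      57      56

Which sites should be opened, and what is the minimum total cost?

For any fixed open set, each delivery zone goes to its cheapest open site; total = fixed + service.
{W1, W2, W4}: P→W2 12, Q→W2 18, R→W1 54, S→W4 57, T→W1 16. Service 157; fixed 40; total 197.
{W1, W2, W3, W4}: P→W2 12, Q→W2 18, R→W1 54, S→W4 57, T→W1 16. Service 157; fixed 62; total 219.
{W1, W2, W3}: P→W2 12, Q→W2 18, R→W1 54, S→W3 76, T→W1 16. Service 176; fixed 57; total 233.
{W4}: service 473 + fixed 5 = 478
No other subset beats 197.

Open W1, W2 and W4; minimum total cost 197.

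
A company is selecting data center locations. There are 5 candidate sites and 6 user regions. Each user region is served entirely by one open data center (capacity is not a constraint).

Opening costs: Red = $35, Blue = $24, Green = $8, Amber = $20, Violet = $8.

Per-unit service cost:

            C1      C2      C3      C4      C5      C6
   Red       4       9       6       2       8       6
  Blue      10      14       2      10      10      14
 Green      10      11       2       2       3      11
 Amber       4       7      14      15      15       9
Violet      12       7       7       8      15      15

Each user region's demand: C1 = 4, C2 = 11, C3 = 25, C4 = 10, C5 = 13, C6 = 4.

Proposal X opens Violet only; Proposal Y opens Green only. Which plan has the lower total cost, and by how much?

Proposal X: {Violet}: C1→Violet 12·4=48, C2→Violet 7·11=77, C3→Violet 7·25=175, C4→Violet 8·10=80, C5→Violet 15·13=195, C6→Violet 15·4=60. Service 635; fixed 8; total 643.
Proposal Y: {Green}: C1→Green 10·4=40, C2→Green 11·11=121, C3→Green 2·25=50, C4→Green 2·10=20, C5→Green 3·13=39, C6→Green 11·4=44. Service 314; fixed 8; total 322.
Difference: |643 − 322| = 321.

Proposal Y is cheaper by 321.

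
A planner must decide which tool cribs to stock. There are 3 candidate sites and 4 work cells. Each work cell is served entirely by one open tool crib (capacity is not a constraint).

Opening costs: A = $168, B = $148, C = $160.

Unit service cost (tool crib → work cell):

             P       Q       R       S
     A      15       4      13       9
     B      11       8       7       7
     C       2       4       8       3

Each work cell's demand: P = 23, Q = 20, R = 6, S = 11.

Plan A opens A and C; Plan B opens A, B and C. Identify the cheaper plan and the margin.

Plan A: {A, C}: P→C 2·23=46, Q→A 4·20=80, R→C 8·6=48, S→C 3·11=33. Service 207; fixed 328; total 535.
Plan B: {A, B, C}: P→C 2·23=46, Q→A 4·20=80, R→B 7·6=42, S→C 3·11=33. Service 201; fixed 476; total 677.
Difference: |535 − 677| = 142.

Plan A is cheaper by 142.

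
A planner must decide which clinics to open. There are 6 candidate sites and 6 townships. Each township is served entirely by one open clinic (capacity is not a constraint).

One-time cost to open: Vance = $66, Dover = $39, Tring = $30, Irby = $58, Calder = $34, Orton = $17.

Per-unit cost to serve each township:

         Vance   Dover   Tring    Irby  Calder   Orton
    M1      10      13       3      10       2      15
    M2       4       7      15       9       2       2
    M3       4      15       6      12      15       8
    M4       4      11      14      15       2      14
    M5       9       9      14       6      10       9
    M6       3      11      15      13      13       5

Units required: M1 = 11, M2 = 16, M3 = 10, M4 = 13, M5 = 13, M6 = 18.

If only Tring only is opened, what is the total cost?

Total cost: 997

Each township is assigned to its cheapest site among the open ones.
{Tring}: M1→Tring 3·11=33, M2→Tring 15·16=240, M3→Tring 6·10=60, M4→Tring 14·13=182, M5→Tring 14·13=182, M6→Tring 15·18=270. Service 967; fixed 30; total 997.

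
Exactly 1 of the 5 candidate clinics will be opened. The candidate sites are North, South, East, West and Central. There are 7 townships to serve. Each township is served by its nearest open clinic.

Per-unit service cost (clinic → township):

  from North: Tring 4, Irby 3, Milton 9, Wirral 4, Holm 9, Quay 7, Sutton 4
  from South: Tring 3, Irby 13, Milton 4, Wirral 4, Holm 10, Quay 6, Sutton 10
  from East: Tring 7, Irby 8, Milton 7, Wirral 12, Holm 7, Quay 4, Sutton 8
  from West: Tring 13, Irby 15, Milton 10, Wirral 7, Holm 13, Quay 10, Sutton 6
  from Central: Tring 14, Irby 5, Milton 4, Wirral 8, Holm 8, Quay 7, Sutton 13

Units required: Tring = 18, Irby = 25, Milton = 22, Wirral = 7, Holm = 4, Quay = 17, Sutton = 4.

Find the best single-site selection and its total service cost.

Choose North only; total service cost 544.

With exactly 1 open, each township uses its cheapest among the chosen.
{North}: Tring→North 4·18=72, Irby→North 3·25=75, Milton→North 9·22=198, Wirral→North 4·7=28, Holm→North 9·4=36, Quay→North 7·17=119, Sutton→North 4·4=16. Service cost 544.
{South}: service cost 677
{East}: service cost 692
Among all 5 size-1 choices, {North} is lowest.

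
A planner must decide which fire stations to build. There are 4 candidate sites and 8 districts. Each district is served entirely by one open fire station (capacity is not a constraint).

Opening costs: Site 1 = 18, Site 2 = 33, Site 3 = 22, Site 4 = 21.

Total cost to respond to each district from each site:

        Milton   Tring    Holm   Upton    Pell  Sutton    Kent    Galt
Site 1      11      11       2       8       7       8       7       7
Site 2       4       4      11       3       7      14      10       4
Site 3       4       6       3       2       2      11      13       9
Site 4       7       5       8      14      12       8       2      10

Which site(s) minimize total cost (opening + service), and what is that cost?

For any fixed open set, each district goes to its cheapest open site; total = fixed + service.
{Site 3}: Milton→Site 3 4, Tring→Site 3 6, Holm→Site 3 3, Upton→Site 3 2, Pell→Site 3 2, Sutton→Site 3 11, Kent→Site 3 13, Galt→Site 3 9. Service 50; fixed 22; total 72.
{Site 1, Site 3}: Milton→Site 3 4, Tring→Site 3 6, Holm→Site 1 2, Upton→Site 3 2, Pell→Site 3 2, Sutton→Site 1 8, Kent→Site 1 7, Galt→Site 1 7. Service 38; fixed 40; total 78.
{Site 3, Site 4}: service 35 + fixed 43 = 78
{Site 1, Site 2, Site 3, Site 4}: service 28 + fixed 94 = 122
No other subset beats 72.

Open Site 3 only; minimum total cost 72.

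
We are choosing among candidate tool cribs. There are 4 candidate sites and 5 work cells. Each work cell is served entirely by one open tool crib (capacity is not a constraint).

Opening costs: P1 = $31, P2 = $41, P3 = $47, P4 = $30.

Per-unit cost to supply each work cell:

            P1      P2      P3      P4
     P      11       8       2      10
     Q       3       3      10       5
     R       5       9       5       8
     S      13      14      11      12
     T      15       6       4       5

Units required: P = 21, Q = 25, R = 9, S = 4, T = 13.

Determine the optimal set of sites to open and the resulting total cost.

Open P1 and P3; minimum total cost 336.

For any fixed open set, each work cell goes to its cheapest open site; total = fixed + service.
{P1, P3}: P→P3 2·21=42, Q→P1 3·25=75, R→P1 5·9=45, S→P3 11·4=44, T→P3 4·13=52. Service 258; fixed 78; total 336.
{P2, P3}: service 258 + fixed 88 = 346
{P1, P3, P4}: P→P3 2·21=42, Q→P1 3·25=75, R→P1 5·9=45, S→P3 11·4=44, T→P3 4·13=52. Service 258; fixed 108; total 366.
{P1, P2, P3, P4}: P→P3 2·21=42, Q→P1 3·25=75, R→P1 5·9=45, S→P3 11·4=44, T→P3 4·13=52. Service 258; fixed 149; total 407.
No other subset beats 336.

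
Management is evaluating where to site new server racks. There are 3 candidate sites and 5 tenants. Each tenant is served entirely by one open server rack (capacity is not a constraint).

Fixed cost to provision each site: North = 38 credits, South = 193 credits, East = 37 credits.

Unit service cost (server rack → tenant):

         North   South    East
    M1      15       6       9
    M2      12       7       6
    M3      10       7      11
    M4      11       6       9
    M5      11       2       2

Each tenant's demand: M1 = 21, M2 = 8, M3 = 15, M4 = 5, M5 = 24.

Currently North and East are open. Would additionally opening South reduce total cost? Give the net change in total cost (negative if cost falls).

No — net change +70 (cost rises by 70).

Current service cost with {North, East}: 480.
Adding South: each tenant re-picks its cheapest; new service cost 357, saving 123.
Extra fixed cost: 193. Net change = 193 − 123 = 70.
(Totals: 555 → 625.)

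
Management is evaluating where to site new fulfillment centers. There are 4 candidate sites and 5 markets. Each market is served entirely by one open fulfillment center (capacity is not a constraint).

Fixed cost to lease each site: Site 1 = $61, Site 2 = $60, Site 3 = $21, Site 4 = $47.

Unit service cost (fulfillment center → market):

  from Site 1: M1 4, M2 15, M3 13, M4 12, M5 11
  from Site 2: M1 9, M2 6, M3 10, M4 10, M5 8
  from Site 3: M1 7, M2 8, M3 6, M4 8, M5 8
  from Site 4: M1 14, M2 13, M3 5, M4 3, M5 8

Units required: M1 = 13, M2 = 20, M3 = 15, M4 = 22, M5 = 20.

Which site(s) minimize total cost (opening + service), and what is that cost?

Open Site 3 and Site 4; minimum total cost 620.

For any fixed open set, each market goes to its cheapest open site; total = fixed + service.
{Site 3, Site 4}: M1→Site 3 7·13=91, M2→Site 3 8·20=160, M3→Site 4 5·15=75, M4→Site 4 3·22=66, M5→Site 3 8·20=160. Service 552; fixed 68; total 620.
{Site 2, Site 3, Site 4}: service 512 + fixed 128 = 640
{Site 1, Site 2, Site 4}: service 473 + fixed 168 = 641
{Site 1, Site 2, Site 3, Site 4}: service 473 + fixed 189 = 662
No other subset beats 620.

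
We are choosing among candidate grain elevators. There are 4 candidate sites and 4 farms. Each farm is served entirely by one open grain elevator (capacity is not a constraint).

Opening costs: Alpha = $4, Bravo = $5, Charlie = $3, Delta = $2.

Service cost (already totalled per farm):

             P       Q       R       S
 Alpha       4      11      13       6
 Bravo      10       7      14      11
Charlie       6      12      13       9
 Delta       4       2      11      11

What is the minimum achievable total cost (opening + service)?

Minimum total cost: 29

For any fixed open set, each farm goes to its cheapest open site; total = fixed + service.
{Alpha, Delta}: P→Alpha 4, Q→Delta 2, R→Delta 11, S→Alpha 6. Service 23; fixed 6; total 29.
{Delta}: service 28 + fixed 2 = 30
{Charlie, Delta}: P→Delta 4, Q→Delta 2, R→Delta 11, S→Charlie 9. Service 26; fixed 5; total 31.
{Alpha, Bravo, Charlie, Delta}: service 23 + fixed 14 = 37
No other subset beats 29.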